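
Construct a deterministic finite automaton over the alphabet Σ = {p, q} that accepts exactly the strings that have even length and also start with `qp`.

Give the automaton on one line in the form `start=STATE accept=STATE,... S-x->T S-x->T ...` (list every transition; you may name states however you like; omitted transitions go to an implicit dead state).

Run two small machines in parallel and take their product. The first has 2 states tracking the input length modulo 2; the second has 4 states tracking whether the input so far still matches the prefix `qp`. A product state is a pair (one from each), accepting exactly when both do. Equivalent product states are then merged.
A 5-state machine:
        p   q  
>  S0   S1  S2 
   S1   S1  S1 
   S2   S3  S1 
 * S3   S4  S4 
   S4   S3  S3 
(> = start, * = accepting)

start=S0 accept=S3 S0-p->S1 S0-q->S2 S1-p->S1 S1-q->S1 S2-p->S3 S2-q->S1 S3-p->S4 S3-q->S4 S4-p->S3 S4-q->S3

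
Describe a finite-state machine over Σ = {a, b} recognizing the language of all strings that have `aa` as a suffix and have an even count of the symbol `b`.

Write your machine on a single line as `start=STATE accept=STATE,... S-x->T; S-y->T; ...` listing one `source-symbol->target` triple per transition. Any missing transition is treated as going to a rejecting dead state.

Build one automaton per condition and run them in lockstep. One (3 states) tracks how much of the suffix `aa` has currently been matched; the other (2 states) tracks the count of `b`s modulo 2. Each combined state is a pair, one component from each; accept when both components accept. Equivalent product states are then merged.
4 states suffice.
        a   b  
>  S0   S1  S2 
   S1   S3  S2 
   S2   S2  S0 
 * S3   S3  S2 
(> = start, * = accepting)

start=S0; accept=S3; S0-a->S1; S0-b->S2; S1-a->S3; S1-b->S2; S2-a->S2; S2-b->S0; S3-a->S3; S3-b->S2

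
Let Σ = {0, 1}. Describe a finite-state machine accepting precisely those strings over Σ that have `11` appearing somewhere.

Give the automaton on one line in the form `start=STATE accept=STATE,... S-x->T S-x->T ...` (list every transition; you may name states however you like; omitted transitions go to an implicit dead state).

States q0..q1 record the length of the longest prefix of `11` that matches the current input suffix. Reaching q2 means `11` has been seen, and we stay there forever. Accept from q2.
        0   1  
>  q0   q0  q1 
   q1   q0  q2 
 * q2   q2  q2 
(> = start, * = accepting)

start=q0 accept=q2 q0-0->q0 q0-1->q1 q1-0->q0 q1-1->q2 q2-0->q2 q2-1->q2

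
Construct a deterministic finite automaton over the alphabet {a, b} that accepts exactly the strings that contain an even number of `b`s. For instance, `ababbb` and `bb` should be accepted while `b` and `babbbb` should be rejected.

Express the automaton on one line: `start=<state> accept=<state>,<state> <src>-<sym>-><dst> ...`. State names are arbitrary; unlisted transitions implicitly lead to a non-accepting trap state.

The only thing that matters is how many `b`s have appeared, reduced mod 2. Use one state per residue: S0 for 0, …, S1 for 1. Reading `b` moves to the next residue; anything else stays put. S0 is accepting.
A 2-state machine:
        a   b  
>* S0   S0  S1 
   S1   S1  S0 
(> = start, * = accepting)

start=S0 accept=S0 S0-a->S0 S0-b->S1 S1-a->S1 S1-b->S0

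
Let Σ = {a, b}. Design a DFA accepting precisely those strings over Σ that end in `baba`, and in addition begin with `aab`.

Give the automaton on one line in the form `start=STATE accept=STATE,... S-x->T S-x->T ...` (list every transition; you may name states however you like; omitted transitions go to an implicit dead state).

start=S0 accept=S12 S0-a->S1 S0-b->S2 S1-a->S3 S1-b->S2 S2-a->S4 S2-b->S2 S3-a->S5 S3-b->S6 S4-a->S5 S4-b->S7 S5-a->S5 S5-b->S2 S6-a->S8 S6-b->S6 S7-a->S9 S7-b->S2 S8-a->S10 S8-b->S11 S9-a->S5 S9-b->S7 S10-a->S10 S10-b->S6 S11-a->S12 S11-b->S6 S12-a->S10 S12-b->S11

Run two small machines in parallel and take their product. One (5 states) tracks how much of the suffix `baba` has currently been matched; the other (5 states) tracks whether the input so far still matches the prefix `aab`. Each combined state is a pair, one component from each; accept when both components accept.
13 states suffice.
          a    b  
>  S0     S1   S2 
   S1     S3   S2 
   S2     S4   S2 
   S3     S5   S6 
   S4     S5   S7 
   S5     S5   S2 
   S6     S8   S6 
   S7     S9   S2 
   S8    S10  S11 
   S9     S5   S7 
   S10   S10   S6 
   S11   S12   S6 
 * S12   S10  S11 
(> = start, * = accepting)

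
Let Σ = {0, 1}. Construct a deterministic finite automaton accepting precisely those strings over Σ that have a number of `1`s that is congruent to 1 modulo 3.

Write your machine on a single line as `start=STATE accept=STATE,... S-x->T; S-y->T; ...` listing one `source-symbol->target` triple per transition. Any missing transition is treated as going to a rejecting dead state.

start=A; accept=B; A-0->A; A-1->B; B-0->B; B-1->C; C-0->C; C-1->A

Keep the running count of `1`s modulo 3: each `1` advances along the cycle A → B → C → A while other symbols loop. Accept at B.
       0  1 
>  A   A  B 
 * B   B  C 
   C   C  A 
(> = start, * = accepting)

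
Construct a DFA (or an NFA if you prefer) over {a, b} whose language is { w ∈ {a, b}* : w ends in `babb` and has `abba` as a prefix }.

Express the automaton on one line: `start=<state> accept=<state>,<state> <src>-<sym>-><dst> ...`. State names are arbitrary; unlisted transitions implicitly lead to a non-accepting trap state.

start=q0 accept=q9 q0-a->q1 q0-b->q2 q1-a->q2 q1-b->q3 q2-a->q2 q2-b->q2 q3-a->q2 q3-b->q4 q4-a->q5 q4-b->q2 q5-a->q6 q5-b->q7 q6-a->q6 q6-b->q8 q7-a->q5 q7-b->q9 q8-a->q5 q8-b->q8 q9-a->q5 q9-b->q8

Handle the two conditions separately and then intersect. The first has 5 states tracking how much of the suffix `babb` has currently been matched; the second has 6 states tracking whether the input so far still matches the prefix `abba`. A product state is a pair (one from each), accepting exactly when both do. Minimizing collapses redundant product states.
10 states suffice.
        a   b  
>  q0   q1  q2 
   q1   q2  q3 
   q2   q2  q2 
   q3   q2  q4 
   q4   q5  q2 
   q5   q6  q7 
   q6   q6  q8 
   q7   q5  q9 
   q8   q5  q8 
 * q9   q5  q8 
(> = start, * = accepting)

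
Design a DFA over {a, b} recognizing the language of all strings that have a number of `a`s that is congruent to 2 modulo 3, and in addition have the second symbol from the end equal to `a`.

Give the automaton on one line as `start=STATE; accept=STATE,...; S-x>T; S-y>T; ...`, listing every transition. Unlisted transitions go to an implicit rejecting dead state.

start=q0; accept=q2,q4; q0-a>q1; q0-b>q0; q1-a>q2; q1-b>q3; q2-a>q0; q2-b>q4; q3-a>q5; q3-b>q3; q4-a>q0; q4-b>q6; q5-a>q0; q5-b>q4; q6-a>q0; q6-b>q6

Build one automaton per condition and run them in lockstep. The first has 3 states tracking the count of `a`s modulo 3; the second has 7 states tracking the last 2 symbols read. A product state is a pair (one from each), accepting exactly when both do. After merging equivalent states the machine shrinks.
With 7 states:
        a   b  
>  q0   q1  q0 
   q1   q2  q3 
 * q2   q0  q4 
   q3   q5  q3 
 * q4   q0  q6 
   q5   q0  q4 
   q6   q0  q6 
(> = start, * = accepting)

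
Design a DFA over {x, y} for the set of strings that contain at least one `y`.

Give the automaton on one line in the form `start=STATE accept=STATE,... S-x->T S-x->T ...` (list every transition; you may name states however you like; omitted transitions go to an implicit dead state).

start=S0 accept=S1,S2 S0-x->S0 S0-y->S1 S1-x->S1 S1-y->S2 S2-x->S2 S2-y->S2

Count `y`s, saturating at 2: state S0 means no `y` yet, S1 means one `y` seen, S2 means more than one. Each `y` increments (capped at S2); other symbols loop. Accept from {S1, S2}.
3 states suffice.
        x   y  
>  S0   S0  S1 
 * S1   S1  S2 
 * S2   S2  S2 
(> = start, * = accepting)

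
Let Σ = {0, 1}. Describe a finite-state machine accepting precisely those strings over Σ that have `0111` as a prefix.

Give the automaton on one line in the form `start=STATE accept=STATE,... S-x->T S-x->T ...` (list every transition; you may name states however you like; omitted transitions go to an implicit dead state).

Walk along `0111` while the input agrees: from q0 take `0` to q1, and so on. Any deviation drops to the rejecting sink q5. Once q4 is reached the prefix is confirmed and every continuation is accepted.
        0   1  
>  q0   q1  q5 
   q1   q5  q2 
   q2   q5  q3 
   q3   q5  q4 
 * q4   q4  q4 
   q5   q5  q5 
(> = start, * = accepting)

start=q0 accept=q4 q0-0->q1 q0-1->q5 q1-0->q5 q1-1->q2 q2-0->q5 q2-1->q3 q3-0->q5 q3-1->q4 q4-0->q4 q4-1->q4 q5-0->q5 q5-1->q5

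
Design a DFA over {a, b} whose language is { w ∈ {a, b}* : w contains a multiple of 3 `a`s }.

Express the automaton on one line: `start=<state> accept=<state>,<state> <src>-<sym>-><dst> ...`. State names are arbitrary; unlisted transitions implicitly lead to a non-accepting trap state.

start=s0 accept=s0 s0-a->s1 s0-b->s0 s1-a->s2 s1-b->s1 s2-a->s0 s2-b->s2

The only thing that matters is how many `a`s have appeared, reduced mod 3. Use one state per residue: s0 for 0, …, s2 for 2. Reading `a` moves to the next residue; anything else stays put. s0 is accepting.
With 3 states:
        a   b  
>* s0   s1  s0 
   s1   s2  s1 
   s2   s0  s2 
(> = start, * = accepting)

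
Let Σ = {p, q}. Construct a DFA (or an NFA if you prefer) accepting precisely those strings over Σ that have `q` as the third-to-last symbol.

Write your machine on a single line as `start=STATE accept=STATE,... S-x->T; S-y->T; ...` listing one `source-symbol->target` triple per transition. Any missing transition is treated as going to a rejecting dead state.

Because acceptance depends on a position counted from the end, the machine has to buffer the most recent 3 symbols. Make each state the string of the last up-to-3 symbols read; on input `x` shift the window left and append `x`. Accept when the buffered window has length 3 and begins with `q`.
With 15 states:
       p  q 
>  A   B  C 
   B   D  E 
   C   F  G 
   D   H  I 
   E   J  K 
   F   L  M 
   G   N  O 
   H   H  I 
   I   J  K 
   J   L  M 
   K   N  O 
 * L   H  I 
 * M   J  K 
 * N   L  M 
 * O   N  O 
(> = start, * = accepting)

start=A; accept=L,M,N,O; A-p->B; A-q->C; B-p->D; B-q->E; C-p->F; C-q->G; D-p->H; D-q->I; E-p->J; E-q->K; F-p->L; F-q->M; G-p->N; G-q->O; H-p->H; H-q->I; I-p->J; I-q->K; J-p->L; J-q->M; K-p->N; K-q->O; L-p->H; L-q->I; M-p->J; M-q->K; N-p->L; N-q->M; O-p->N; O-q->O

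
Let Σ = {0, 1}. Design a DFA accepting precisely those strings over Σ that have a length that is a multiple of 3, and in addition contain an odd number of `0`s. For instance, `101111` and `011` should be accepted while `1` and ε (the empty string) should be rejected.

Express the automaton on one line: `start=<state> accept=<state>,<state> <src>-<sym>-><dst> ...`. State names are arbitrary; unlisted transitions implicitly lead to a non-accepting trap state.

Handle the two conditions separately and then intersect. One (3 states) tracks the input length modulo 3; the other (2 states) tracks the count of `0`s modulo 2. Each combined state is a pair, one component from each; accept when both components accept.
       0  1 
>  A   B  C 
   B   D  E 
   C   E  D 
   D   F  A 
   E   A  F 
 * F   C  B 
(> = start, * = accepting)

start=A accept=F A-0->B A-1->C B-0->D B-1->E C-0->E C-1->D D-0->F D-1->A E-0->A E-1->F F-0->C F-1->B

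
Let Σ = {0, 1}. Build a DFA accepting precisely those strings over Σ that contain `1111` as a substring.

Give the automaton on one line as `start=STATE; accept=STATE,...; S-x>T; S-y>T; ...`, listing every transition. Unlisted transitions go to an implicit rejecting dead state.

start=s0; accept=s4; s0-0>s0; s0-1>s1; s1-0>s0; s1-1>s2; s2-0>s0; s2-1>s3; s3-0>s0; s3-1>s4; s4-0>s4; s4-1>s4

States s0..s3 record the length of the longest prefix of `1111` that matches the current input suffix. Reaching s4 means `1111` has been seen, and we stay there forever. Accept from s4.
With 5 states:
        0   1  
>  s0   s0  s1 
   s1   s0  s2 
   s2   s0  s3 
   s3   s0  s4 
 * s4   s4  s4 
(> = start, * = accepting)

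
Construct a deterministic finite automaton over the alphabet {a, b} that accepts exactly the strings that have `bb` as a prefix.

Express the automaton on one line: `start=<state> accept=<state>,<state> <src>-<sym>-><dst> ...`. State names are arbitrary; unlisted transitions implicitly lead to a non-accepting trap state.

start=s0 accept=s2 s0-a->s3 s0-b->s1 s1-a->s3 s1-b->s2 s2-a->s2 s2-b->s2 s3-a->s3 s3-b->s3

Walk along `bb` while the input agrees: from s0 take `b` to s1, and so on. Any deviation drops to the rejecting sink s3. Once s2 is reached the prefix is confirmed and every continuation is accepted.
        a   b  
>  s0   s3  s1 
   s1   s3  s2 
 * s2   s2  s2 
   s3   s3  s3 
(> = start, * = accepting)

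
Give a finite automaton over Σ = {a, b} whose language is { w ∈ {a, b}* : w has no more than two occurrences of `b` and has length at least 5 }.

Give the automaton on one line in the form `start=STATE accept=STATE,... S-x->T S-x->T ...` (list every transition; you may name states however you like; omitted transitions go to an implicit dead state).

Build one automaton per condition and run them in lockstep. The first has 4 states tracking the count of `b`s, saturating at 3; the second has 7 states tracking the input length, saturating at 6. A product state is a pair (one from each), accepting exactly when both do. Minimizing collapses redundant product states.
A 16-state machine:
          a    b  
>  s0     s1   s2 
   s1     s3   s4 
   s2     s4   s5 
   s3     s6   s7 
   s4     s7   s8 
   s5     s8   s9 
   s6    s10  s11 
   s7    s11  s12 
   s8    s12   s9 
   s9     s9   s9 
   s10   s13  s14 
   s11   s14  s15 
   s12   s15   s9 
 * s13   s13  s14 
 * s14   s14  s15 
 * s15   s15   s9 
(> = start, * = accepting)

start=s0 accept=s13,s14,s15 s0-a->s1 s0-b->s2 s1-a->s3 s1-b->s4 s2-a->s4 s2-b->s5 s3-a->s6 s3-b->s7 s4-a->s7 s4-b->s8 s5-a->s8 s5-b->s9 s6-a->s10 s6-b->s11 s7-a->s11 s7-b->s12 s8-a->s12 s8-b->s9 s9-a->s9 s9-b->s9 s10-a->s13 s10-b->s14 s11-a->s14 s11-b->s15 s12-a->s15 s12-b->s9 s13-a->s13 s13-b->s14 s14-a->s14 s14-b->s15 s15-a->s15 s15-b->s9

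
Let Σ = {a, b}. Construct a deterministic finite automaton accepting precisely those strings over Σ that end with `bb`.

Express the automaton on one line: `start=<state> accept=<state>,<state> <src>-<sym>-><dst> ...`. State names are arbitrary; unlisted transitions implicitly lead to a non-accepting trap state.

start=s0 accept=s2 s0-a->s0 s0-b->s1 s1-a->s0 s1-b->s2 s2-a->s0 s2-b->s2

Let each state record the length of the longest suffix of the input read so far that is also a prefix of `bb`. s1 means the last symbol is `b`; s2 means the last 2 symbols are `bb`. Accept only at s2, where the string currently ends in `bb`.
        a   b  
>  s0   s0  s1 
   s1   s0  s2 
 * s2   s0  s2 
(> = start, * = accepting)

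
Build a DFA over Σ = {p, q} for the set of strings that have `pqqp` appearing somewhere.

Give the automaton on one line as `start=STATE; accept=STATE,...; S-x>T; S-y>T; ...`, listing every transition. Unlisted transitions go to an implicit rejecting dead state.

Track how much of `pqqp` has been matched so far: state A is no progress, E is the absorbing accept state reached once `pqqp` has occurred. Intermediate states record partial matches; on a mismatch, fall back to the longest reusable overlap.
       p  q 
>  A   B  A 
   B   B  C 
   C   B  D 
   D   E  A 
 * E   E  E 
(> = start, * = accepting)

start=A; accept=E; A-p>B; A-q>A; B-p>B; B-q>C; C-p>B; C-q>D; D-p>E; D-q>A; E-p>E; E-q>E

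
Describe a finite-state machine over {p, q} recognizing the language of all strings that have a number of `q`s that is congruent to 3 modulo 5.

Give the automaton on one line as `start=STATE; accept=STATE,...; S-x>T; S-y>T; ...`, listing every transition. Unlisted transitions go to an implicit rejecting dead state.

start=S0; accept=S3; S0-p>S0; S0-q>S1; S1-p>S1; S1-q>S2; S2-p>S2; S2-q>S3; S3-p>S3; S3-q>S4; S4-p>S4; S4-q>S0

Keep the running count of `q`s modulo 5: each `q` advances along the cycle S0 → S1 → S2 → S3 → S4 → S0 while other symbols loop. Accept at S3.
A 5-state machine:
        p   q  
>  S0   S0  S1 
   S1   S1  S2 
   S2   S2  S3 
 * S3   S3  S4 
   S4   S4  S0 
(> = start, * = accepting)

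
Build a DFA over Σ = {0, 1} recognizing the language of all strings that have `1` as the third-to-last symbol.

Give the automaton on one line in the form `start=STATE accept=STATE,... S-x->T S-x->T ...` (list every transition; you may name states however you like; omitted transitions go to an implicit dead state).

A DFA must remember the last 3 symbols (since which symbol is third-to-last isn't known until the input ends). Use one state per possible window of the last ≤3 symbols; accept from those whose window starts with `1`.
15 states suffice.
          0    1  
>  s0     s1   s2 
   s1     s3   s4 
   s2     s5   s6 
   s3     s7   s8 
   s4     s9  s10 
   s5    s11  s12 
   s6    s13  s14 
   s7     s7   s8 
   s8     s9  s10 
   s9    s11  s12 
   s10   s13  s14 
 * s11    s7   s8 
 * s12    s9  s10 
 * s13   s11  s12 
 * s14   s13  s14 
(> = start, * = accepting)

start=s0 accept=s11,s12,s13,s14 s0-0->s1 s0-1->s2 s1-0->s3 s1-1->s4 s2-0->s5 s2-1->s6 s3-0->s7 s3-1->s8 s4-0->s9 s4-1->s10 s5-0->s11 s5-1->s12 s6-0->s13 s6-1->s14 s7-0->s7 s7-1->s8 s8-0->s9 s8-1->s10 s9-0->s11 s9-1->s12 s10-0->s13 s10-1->s14 s11-0->s7 s11-1->s8 s12-0->s9 s12-1->s10 s13-0->s11 s13-1->s12 s14-0->s13 s14-1->s14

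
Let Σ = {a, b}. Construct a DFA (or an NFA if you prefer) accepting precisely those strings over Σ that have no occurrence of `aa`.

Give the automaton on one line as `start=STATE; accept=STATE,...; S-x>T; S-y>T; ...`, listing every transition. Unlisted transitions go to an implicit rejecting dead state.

This is the complement of 'contains `aa`'. Use the same substring-matching states — q0 through q2 holding how much of `aa` has just been matched — but flip the accepting set: everything except the trap q2 accepts.
        a   b  
>* q0   q1  q0 
 * q1   q2  q0 
   q2   q2  q2 
(> = start, * = accepting)

start=q0; accept=q0,q1; q0-a>q1; q0-b>q0; q1-a>q2; q1-b>q0; q2-a>q2; q2-b>q2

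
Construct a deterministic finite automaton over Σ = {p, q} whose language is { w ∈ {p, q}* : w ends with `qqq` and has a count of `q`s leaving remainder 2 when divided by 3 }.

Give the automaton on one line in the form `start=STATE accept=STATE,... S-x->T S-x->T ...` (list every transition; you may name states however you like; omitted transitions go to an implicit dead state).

Build one automaton per condition and run them in lockstep. The first has 4 states tracking how much of the suffix `qqq` has currently been matched; the second has 3 states tracking the count of `q`s modulo 3. A product state is a pair (one from each), accepting exactly when both do. Minimizing collapses redundant product states.
6 states suffice.
       p  q 
>  A   A  B 
   B   B  C 
   C   C  D 
   D   A  E 
   E   B  F 
 * F   C  D 
(> = start, * = accepting)

start=A accept=F A-p->A A-q->B B-p->B B-q->C C-p->C C-q->D D-p->A D-q->E E-p->B E-q->F F-p->C F-q->D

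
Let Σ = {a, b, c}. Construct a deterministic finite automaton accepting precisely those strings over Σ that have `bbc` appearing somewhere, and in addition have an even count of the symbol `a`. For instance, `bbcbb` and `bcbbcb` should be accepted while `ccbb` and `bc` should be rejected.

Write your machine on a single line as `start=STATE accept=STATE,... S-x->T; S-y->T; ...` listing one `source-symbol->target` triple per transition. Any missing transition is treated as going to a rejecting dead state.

Run two small machines in parallel and take their product. The first has 4 states tracking whether and how much of `bbc` has been seen; the second has 2 states tracking the count of `a`s modulo 2. A product state is a pair (one from each), accepting exactly when both do.
With 8 states:
        a   b   c  
>  q0   q1  q2  q0 
   q1   q0  q3  q1 
   q2   q1  q4  q0 
   q3   q0  q5  q1 
   q4   q1  q4  q6 
   q5   q0  q5  q7 
 * q6   q7  q6  q6 
   q7   q6  q7  q7 
(> = start, * = accepting)

start=q0; accept=q6; q0-a->q1; q0-b->q2; q0-c->q0; q1-a->q0; q1-b->q3; q1-c->q1; q2-a->q1; q2-b->q4; q2-c->q0; q3-a->q0; q3-b->q5; q3-c->q1; q4-a->q1; q4-b->q4; q4-c->q6; q5-a->q0; q5-b->q5; q5-c->q7; q6-a->q7; q6-b->q6; q6-c->q6; q7-a->q6; q7-b->q7; q7-c->q7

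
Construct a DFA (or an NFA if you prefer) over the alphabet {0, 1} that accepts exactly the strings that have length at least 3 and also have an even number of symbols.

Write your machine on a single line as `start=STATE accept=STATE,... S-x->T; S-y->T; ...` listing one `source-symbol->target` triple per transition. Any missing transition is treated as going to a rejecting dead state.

start=q0; accept=q4; q0-0->q1; q0-1->q1; q1-0->q2; q1-1->q2; q2-0->q3; q2-1->q3; q3-0->q4; q3-1->q4; q4-0->q3; q4-1->q3

Handle the two conditions separately and then intersect. One (5 states) tracks the input length, saturating at 4; the other (2 states) tracks the input length modulo 2. Each combined state is a pair, one component from each; accept when both components accept. After merging equivalent states the machine shrinks.
        0   1  
>  q0   q1  q1 
   q1   q2  q2 
   q2   q3  q3 
   q3   q4  q4 
 * q4   q3  q3 
(> = start, * = accepting)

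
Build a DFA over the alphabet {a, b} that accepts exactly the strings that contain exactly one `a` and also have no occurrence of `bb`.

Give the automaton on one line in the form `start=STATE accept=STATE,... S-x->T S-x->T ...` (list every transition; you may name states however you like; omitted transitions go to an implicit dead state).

start=q0 accept=q1,q4 q0-a->q1 q0-b->q2 q1-a->q3 q1-b->q4 q2-a->q1 q2-b->q3 q3-a->q3 q3-b->q3 q4-a->q3 q4-b->q3

Build one automaton per condition and run them in lockstep. The first has 3 states tracking the count of `a`s, saturating at 2; the second has 3 states tracking partial matches of the forbidden pattern `bb`. A product state is a pair (one from each), accepting exactly when both do. Minimizing collapses redundant product states.
        a   b  
>  q0   q1  q2 
 * q1   q3  q4 
   q2   q1  q3 
   q3   q3  q3 
 * q4   q3  q3 
(> = start, * = accepting)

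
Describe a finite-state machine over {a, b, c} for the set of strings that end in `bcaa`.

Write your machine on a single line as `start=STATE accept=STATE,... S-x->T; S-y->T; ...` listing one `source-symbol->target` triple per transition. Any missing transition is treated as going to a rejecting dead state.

Let each state record the length of the longest suffix of the input read so far that is also a prefix of `bcaa`. q1 means the last symbol is `b`; q2 means the last 2 symbols are `bc`; q3 means the last 3 symbols are `bca`; q4 means the last 4 symbols are `bcaa`. Accept only at q4, where the string currently ends in `bcaa`.
A 5-state machine:
        a   b   c  
>  q0   q0  q1  q0 
   q1   q0  q1  q2 
   q2   q3  q1  q0 
   q3   q4  q1  q0 
 * q4   q0  q1  q0 
(> = start, * = accepting)

start=q0; accept=q4; q0-a->q0; q0-b->q1; q0-c->q0; q1-a->q0; q1-b->q1; q1-c->q2; q2-a->q3; q2-b->q1; q2-c->q0; q3-a->q4; q3-b->q1; q3-c->q0; q4-a->q0; q4-b->q1; q4-c->q0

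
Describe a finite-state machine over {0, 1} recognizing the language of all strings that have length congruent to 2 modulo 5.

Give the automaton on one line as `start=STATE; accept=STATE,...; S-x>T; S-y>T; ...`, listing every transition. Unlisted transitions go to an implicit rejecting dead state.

start=s0; accept=s2; s0-0>s1; s0-1>s1; s1-0>s2; s1-1>s2; s2-0>s3; s2-1>s3; s3-0>s4; s3-1>s4; s4-0>s0; s4-1>s0

Count input length modulo 5: every symbol advances one step around the cycle s0 → s1 → s2 → s3 → s4 → s0. Accept at s2.
5 states suffice.
        0   1  
>  s0   s1  s1 
   s1   s2  s2 
 * s2   s3  s3 
   s3   s4  s4 
   s4   s0  s0 
(> = start, * = accepting)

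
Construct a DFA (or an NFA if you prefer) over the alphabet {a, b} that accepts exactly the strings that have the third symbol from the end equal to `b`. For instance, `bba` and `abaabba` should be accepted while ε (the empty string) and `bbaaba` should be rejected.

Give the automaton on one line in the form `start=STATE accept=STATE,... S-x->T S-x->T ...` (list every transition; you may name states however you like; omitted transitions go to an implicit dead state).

start=q0 accept=q11,q12,q13,q14 q0-a->q1 q0-b->q2 q1-a->q3 q1-b->q4 q2-a->q5 q2-b->q6 q3-a->q7 q3-b->q8 q4-a->q9 q4-b->q10 q5-a->q11 q5-b->q12 q6-a->q13 q6-b->q14 q7-a->q7 q7-b->q8 q8-a->q9 q8-b->q10 q9-a->q11 q9-b->q12 q10-a->q13 q10-b->q14 q11-a->q7 q11-b->q8 q12-a->q9 q12-b->q10 q13-a->q11 q13-b->q12 q14-a->q13 q14-b->q14

A DFA must remember the last 3 symbols (since which symbol is third-to-last isn't known until the input ends). Use one state per possible window of the last ≤3 symbols; accept from those whose window starts with `b`.
          a    b  
>  q0     q1   q2 
   q1     q3   q4 
   q2     q5   q6 
   q3     q7   q8 
   q4     q9  q10 
   q5    q11  q12 
   q6    q13  q14 
   q7     q7   q8 
   q8     q9  q10 
   q9    q11  q12 
   q10   q13  q14 
 * q11    q7   q8 
 * q12    q9  q10 
 * q13   q11  q12 
 * q14   q13  q14 
(> = start, * = accepting)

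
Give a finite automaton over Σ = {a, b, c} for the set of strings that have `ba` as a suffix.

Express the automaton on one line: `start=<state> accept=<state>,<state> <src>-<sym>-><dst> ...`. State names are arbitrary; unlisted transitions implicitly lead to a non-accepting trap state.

start=q0 accept=q2 q0-a->q0 q0-b->q1 q0-c->q0 q1-a->q2 q1-b->q1 q1-c->q0 q2-a->q0 q2-b->q1 q2-c->q0

Remember how much of `ba` the current input suffix matches. State q0 means no match yet; q1 means the last symbol is `b`; q2 means the last 2 symbols are `ba`. Only q2 accepts. On a mismatch, fall back to the longest proper suffix that is still a prefix of `ba`.
A 3-state machine:
        a   b   c  
>  q0   q0  q1  q0 
   q1   q2  q1  q0 
 * q2   q0  q1  q0 
(> = start, * = accepting)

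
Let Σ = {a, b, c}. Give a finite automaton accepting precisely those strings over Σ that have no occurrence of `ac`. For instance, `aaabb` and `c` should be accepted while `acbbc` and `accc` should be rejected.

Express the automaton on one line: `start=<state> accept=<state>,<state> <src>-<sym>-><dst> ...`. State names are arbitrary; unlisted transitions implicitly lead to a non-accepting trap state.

This is the complement of 'contains `ac`'. Use the same substring-matching states — q0 through q2 holding how much of `ac` has just been matched — but flip the accepting set: everything except the trap q2 accepts.
A 3-state machine:
        a   b   c  
>* q0   q1  q0  q0 
 * q1   q1  q0  q2 
   q2   q2  q2  q2 
(> = start, * = accepting)

start=q0 accept=q0,q1 q0-a->q1 q0-b->q0 q0-c->q0 q1-a->q1 q1-b->q0 q1-c->q2 q2-a->q2 q2-b->q2 q2-c->q2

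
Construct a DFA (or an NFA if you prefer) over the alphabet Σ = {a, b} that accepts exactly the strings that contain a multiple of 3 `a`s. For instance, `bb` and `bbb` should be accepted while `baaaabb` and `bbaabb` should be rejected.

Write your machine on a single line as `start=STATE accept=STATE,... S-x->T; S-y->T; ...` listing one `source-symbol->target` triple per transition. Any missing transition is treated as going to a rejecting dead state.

start=s0; accept=s0; s0-a->s1; s0-b->s0; s1-a->s2; s1-b->s1; s2-a->s0; s2-b->s2

Keep the running count of `a`s modulo 3: each `a` advances along the cycle s0 → s1 → s2 → s0 while other symbols loop. Accept at s0.
        a   b  
>* s0   s1  s0 
   s1   s2  s1 
   s2   s0  s2 
(> = start, * = accepting)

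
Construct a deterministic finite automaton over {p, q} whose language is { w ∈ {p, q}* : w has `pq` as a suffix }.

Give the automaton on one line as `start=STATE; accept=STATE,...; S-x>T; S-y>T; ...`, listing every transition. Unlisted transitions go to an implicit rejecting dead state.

Remember how much of `pq` the current input suffix matches. State A means no match yet; B means the last symbol is `p`; C means the last 2 symbols are `pq`. Only C accepts. On a mismatch, fall back to the longest proper suffix that is still a prefix of `pq`.
3 states suffice.
       p  q 
>  A   B  A 
   B   B  C 
 * C   B  A 
(> = start, * = accepting)

start=A; accept=C; A-p>B; A-q>A; B-p>B; B-q>C; C-p>B; C-q>A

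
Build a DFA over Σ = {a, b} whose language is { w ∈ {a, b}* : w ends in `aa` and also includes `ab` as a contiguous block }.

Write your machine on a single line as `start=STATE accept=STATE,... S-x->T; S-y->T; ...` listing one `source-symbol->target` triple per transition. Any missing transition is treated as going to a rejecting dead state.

Run two small machines in parallel and take their product. The first has 3 states tracking how much of the suffix `aa` has currently been matched; the second has 3 states tracking whether and how much of `ab` has been seen. A product state is a pair (one from each), accepting exactly when both do. Equivalent product states are then merged.
        a   b  
>  q0   q1  q0 
   q1   q1  q2 
   q2   q3  q2 
   q3   q4  q2 
 * q4   q4  q2 
(> = start, * = accepting)

start=q0; accept=q4; q0-a->q1; q0-b->q0; q1-a->q1; q1-b->q2; q2-a->q3; q2-b->q2; q3-a->q4; q3-b->q2; q4-a->q4; q4-b->q2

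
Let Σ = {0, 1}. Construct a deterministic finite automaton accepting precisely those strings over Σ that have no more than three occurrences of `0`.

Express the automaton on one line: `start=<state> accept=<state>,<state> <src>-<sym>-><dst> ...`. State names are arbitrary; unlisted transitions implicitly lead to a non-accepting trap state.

start=S0 accept=S0,S1,S2,S3 S0-0->S1 S0-1->S0 S1-0->S2 S1-1->S1 S2-0->S3 S2-1->S2 S3-0->S4 S3-1->S3 S4-0->S4 S4-1->S4

Count `0`s, saturating at 4: states S0 through S3 mean 0 through 3 `0`s seen; S4 means more than 3. Each `0` increments (capped at S4); other symbols loop. Accept from {S0, S1, S2, S3}.
A 5-state machine:
        0   1  
>* S0   S1  S0 
 * S1   S2  S1 
 * S2   S3  S2 
 * S3   S4  S3 
   S4   S4  S4 
(> = start, * = accepting)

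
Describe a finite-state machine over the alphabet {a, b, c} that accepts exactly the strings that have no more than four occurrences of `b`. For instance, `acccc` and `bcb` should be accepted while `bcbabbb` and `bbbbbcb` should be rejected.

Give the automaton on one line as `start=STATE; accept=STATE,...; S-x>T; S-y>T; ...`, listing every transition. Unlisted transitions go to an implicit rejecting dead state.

start=q0; accept=q0,q1,q2,q3,q4; q0-a>q0; q0-b>q1; q0-c>q0; q1-a>q1; q1-b>q2; q1-c>q1; q2-a>q2; q2-b>q3; q2-c>q2; q3-a>q3; q3-b>q4; q3-c>q3; q4-a>q4; q4-b>q5; q4-c>q4; q5-a>q5; q5-b>q5; q5-c>q5

Only the number of `b`s matters, and only up to 5. Make a chain q0 → q1 → q2 → q3 → q4 → q5 advanced by each `b` (with q5 absorbing); every other symbol self-loops. The accepting set is {q0, q1, q2, q3, q4}.
        a   b   c  
>* q0   q0  q1  q0 
 * q1   q1  q2  q1 
 * q2   q2  q3  q2 
 * q3   q3  q4  q3 
 * q4   q4  q5  q4 
   q5   q5  q5  q5 
(> = start, * = accepting)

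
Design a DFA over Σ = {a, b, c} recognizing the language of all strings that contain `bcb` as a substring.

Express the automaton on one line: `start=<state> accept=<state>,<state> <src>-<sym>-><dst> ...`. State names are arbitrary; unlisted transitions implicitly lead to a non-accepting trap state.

start=q0 accept=q3 q0-a->q0 q0-b->q1 q0-c->q0 q1-a->q0 q1-b->q1 q1-c->q2 q2-a->q0 q2-b->q3 q2-c->q0 q3-a->q3 q3-b->q3 q3-c->q3

States q0..q2 record the length of the longest prefix of `bcb` that matches the current input suffix. Reaching q3 means `bcb` has been seen, and we stay there forever. Accept from q3.
A 4-state machine:
        a   b   c  
>  q0   q0  q1  q0 
   q1   q0  q1  q2 
   q2   q0  q3  q0 
 * q3   q3  q3  q3 
(> = start, * = accepting)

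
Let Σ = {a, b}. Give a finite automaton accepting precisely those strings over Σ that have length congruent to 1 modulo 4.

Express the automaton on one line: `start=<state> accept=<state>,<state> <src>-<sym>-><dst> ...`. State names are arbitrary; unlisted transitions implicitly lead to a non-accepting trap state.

Count input length modulo 4: every symbol advances one step around the cycle q0 → q1 → q2 → q3 → q0. Accept at q1.
        a   b  
>  q0   q1  q1 
 * q1   q2  q2 
   q2   q3  q3 
   q3   q0  q0 
(> = start, * = accepting)

start=q0 accept=q1 q0-a->q1 q0-b->q1 q1-a->q2 q1-b->q2 q2-a->q3 q2-b->q3 q3-a->q0 q3-b->q0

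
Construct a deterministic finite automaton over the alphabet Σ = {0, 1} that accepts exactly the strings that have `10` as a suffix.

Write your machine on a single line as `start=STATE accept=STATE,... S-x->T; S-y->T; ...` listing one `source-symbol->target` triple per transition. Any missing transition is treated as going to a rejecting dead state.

start=q0; accept=q2; q0-0->q0; q0-1->q1; q1-0->q2; q1-1->q1; q2-0->q0; q2-1->q1

Remember how much of `10` the current input suffix matches. State q0 means no match yet; q1 means the last symbol is `1`; q2 means the last 2 symbols are `10`. Only q2 accepts. On a mismatch, fall back to the longest proper suffix that is still a prefix of `10`.
        0   1  
>  q0   q0  q1 
   q1   q2  q1 
 * q2   q0  q1 
(> = start, * = accepting)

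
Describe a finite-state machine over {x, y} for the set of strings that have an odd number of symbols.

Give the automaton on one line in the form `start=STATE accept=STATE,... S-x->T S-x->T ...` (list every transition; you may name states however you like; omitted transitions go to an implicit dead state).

Count input length modulo 2: every symbol advances one step around the cycle q0 → q1 → q0. Accept at q1.
With 2 states:
        x   y  
>  q0   q1  q1 
 * q1   q0  q0 
(> = start, * = accepting)

start=q0 accept=q1 q0-x->q1 q0-y->q1 q1-x->q0 q1-y->q0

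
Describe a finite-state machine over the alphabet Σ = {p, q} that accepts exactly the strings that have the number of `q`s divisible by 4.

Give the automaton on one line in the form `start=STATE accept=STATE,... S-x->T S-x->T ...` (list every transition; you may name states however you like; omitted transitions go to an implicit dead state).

Keep the running count of `q`s modulo 4: each `q` advances along the cycle S0 → S1 → S2 → S3 → S0 while other symbols loop. Accept at S0.
        p   q  
>* S0   S0  S1 
   S1   S1  S2 
   S2   S2  S3 
   S3   S3  S0 
(> = start, * = accepting)

start=S0 accept=S0 S0-p->S0 S0-q->S1 S1-p->S1 S1-q->S2 S2-p->S2 S2-q->S3 S3-p->S3 S3-q->S0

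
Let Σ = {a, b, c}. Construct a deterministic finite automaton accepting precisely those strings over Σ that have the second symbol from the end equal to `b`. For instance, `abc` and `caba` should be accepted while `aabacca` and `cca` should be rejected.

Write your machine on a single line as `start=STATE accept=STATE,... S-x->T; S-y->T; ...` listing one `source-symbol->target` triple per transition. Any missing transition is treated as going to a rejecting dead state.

Because acceptance depends on a position counted from the end, the machine has to buffer the most recent 2 symbols. Make each state the string of the last up-to-2 symbols read; on input `x` shift the window left and append `x`. Accept when the buffered window has length 2 and begins with `b`.
A 13-state machine:
          a    b    c  
>  q0     q1   q2   q3 
   q1     q4   q5   q6 
   q2     q7   q8   q9 
   q3    q10  q11  q12 
   q4     q4   q5   q6 
   q5     q7   q8   q9 
   q6    q10  q11  q12 
 * q7     q4   q5   q6 
 * q8     q7   q8   q9 
 * q9    q10  q11  q12 
   q10    q4   q5   q6 
   q11    q7   q8   q9 
   q12   q10  q11  q12 
(> = start, * = accepting)

start=q0; accept=q7,q8,q9; q0-a->q1; q0-b->q2; q0-c->q3; q1-a->q4; q1-b->q5; q1-c->q6; q2-a->q7; q2-b->q8; q2-c->q9; q3-a->q10; q3-b->q11; q3-c->q12; q4-a->q4; q4-b->q5; q4-c->q6; q5-a->q7; q5-b->q8; q5-c->q9; q6-a->q10; q6-b->q11; q6-c->q12; q7-a->q4; q7-b->q5; q7-c->q6; q8-a->q7; q8-b->q8; q8-c->q9; q9-a->q10; q9-b->q11; q9-c->q12; q10-a->q4; q10-b->q5; q10-c->q6; q11-a->q7; q11-b->q8; q11-c->q9; q12-a->q10; q12-b->q11; q12-c->q12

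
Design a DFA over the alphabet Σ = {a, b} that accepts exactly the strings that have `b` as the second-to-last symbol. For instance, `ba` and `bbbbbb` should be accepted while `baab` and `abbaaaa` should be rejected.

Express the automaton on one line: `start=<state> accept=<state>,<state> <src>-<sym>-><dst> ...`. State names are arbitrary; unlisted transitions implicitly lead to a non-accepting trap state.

Because acceptance depends on a position counted from the end, the machine has to buffer the most recent 2 symbols. Make each state the string of the last up-to-2 symbols read; on input `x` shift the window left and append `x`. Accept when the buffered window has length 2 and begins with `b`.
A 7-state machine:
        a   b  
>  s0   s1  s2 
   s1   s3  s4 
   s2   s5  s6 
   s3   s3  s4 
   s4   s5  s6 
 * s5   s3  s4 
 * s6   s5  s6 
(> = start, * = accepting)

start=s0 accept=s5,s6 s0-a->s1 s0-b->s2 s1-a->s3 s1-b->s4 s2-a->s5 s2-b->s6 s3-a->s3 s3-b->s4 s4-a->s5 s4-b->s6 s5-a->s3 s5-b->s4 s6-a->s5 s6-b->s6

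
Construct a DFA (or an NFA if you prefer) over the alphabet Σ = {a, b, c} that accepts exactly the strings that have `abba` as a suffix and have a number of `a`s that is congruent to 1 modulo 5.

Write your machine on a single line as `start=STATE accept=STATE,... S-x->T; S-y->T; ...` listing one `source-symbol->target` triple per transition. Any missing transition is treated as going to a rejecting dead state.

Handle the two conditions separately and then intersect. The first has 5 states tracking how much of the suffix `abba` has currently been matched; the second has 5 states tracking the count of `a`s modulo 5. A product state is a pair (one from each), accepting exactly when both do. Equivalent product states are then merged.
A 9-state machine:
        a   b   c  
>  q0   q1  q0  q0 
   q1   q2  q1  q1 
   q2   q3  q2  q2 
   q3   q4  q3  q3 
   q4   q5  q4  q4 
   q5   q1  q6  q0 
   q6   q1  q7  q0 
   q7   q8  q0  q0 
 * q8   q2  q1  q1 
(> = start, * = accepting)

start=q0; accept=q8; q0-a->q1; q0-b->q0; q0-c->q0; q1-a->q2; q1-b->q1; q1-c->q1; q2-a->q3; q2-b->q2; q2-c->q2; q3-a->q4; q3-b->q3; q3-c->q3; q4-a->q5; q4-b->q4; q4-c->q4; q5-a->q1; q5-b->q6; q5-c->q0; q6-a->q1; q6-b->q7; q6-c->q0; q7-a->q8; q7-b->q0; q7-c->q0; q8-a->q2; q8-b->q1; q8-c->q1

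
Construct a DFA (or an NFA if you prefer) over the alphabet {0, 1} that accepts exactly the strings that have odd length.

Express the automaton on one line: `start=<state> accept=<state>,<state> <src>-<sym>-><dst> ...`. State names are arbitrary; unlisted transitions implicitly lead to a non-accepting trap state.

Only the length mod 2 matters, so use a 2-cycle: from any state, every input symbol moves to the next state, wrapping S1 back to S0. Mark S1 accepting.
        0   1  
>  S0   S1  S1 
 * S1   S0  S0 
(> = start, * = accepting)

start=S0 accept=S1 S0-0->S1 S0-1->S1 S1-0->S0 S1-1->S0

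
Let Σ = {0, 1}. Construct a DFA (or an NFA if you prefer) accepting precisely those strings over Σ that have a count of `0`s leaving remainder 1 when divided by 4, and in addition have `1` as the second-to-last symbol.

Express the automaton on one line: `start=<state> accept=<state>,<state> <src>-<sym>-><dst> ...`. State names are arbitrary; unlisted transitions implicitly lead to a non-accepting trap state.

Handle the two conditions separately and then intersect. One (4 states) tracks the count of `0`s modulo 4; the other (7 states) tracks the last 2 symbols read. Each combined state is a pair, one component from each; accept when both components accept.
          0    1  
>  q0     q1   q2 
   q1     q3   q4 
   q2     q5   q6 
   q3     q7   q8 
   q4     q9  q10 
 * q5     q3   q4 
   q6     q5   q6 
   q7    q11  q12 
   q8    q13  q14 
   q9     q7   q8 
 * q10    q9  q10 
   q11   q15  q16 
   q12   q17  q18 
   q13   q11  q12 
   q14   q13  q14 
   q15    q3   q4 
   q16    q5   q6 
   q17   q15  q16 
   q18   q17  q18 
(> = start, * = accepting)

start=q0 accept=q5,q10 q0-0->q1 q0-1->q2 q1-0->q3 q1-1->q4 q2-0->q5 q2-1->q6 q3-0->q7 q3-1->q8 q4-0->q9 q4-1->q10 q5-0->q3 q5-1->q4 q6-0->q5 q6-1->q6 q7-0->q11 q7-1->q12 q8-0->q13 q8-1->q14 q9-0->q7 q9-1->q8 q10-0->q9 q10-1->q10 q11-0->q15 q11-1->q16 q12-0->q17 q12-1->q18 q13-0->q11 q13-1->q12 q14-0->q13 q14-1->q14 q15-0->q3 q15-1->q4 q16-0->q5 q16-1->q6 q17-0->q15 q17-1->q16 q18-0->q17 q18-1->q18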